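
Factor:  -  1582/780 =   -  791/390 = - 2^( - 1 )*3^(-1 ) * 5^ (-1 )*7^1 * 13^(  -  1 )*113^1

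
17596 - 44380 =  - 26784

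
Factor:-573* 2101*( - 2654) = 3195078942 = 2^1*3^1*11^1*191^2 * 1327^1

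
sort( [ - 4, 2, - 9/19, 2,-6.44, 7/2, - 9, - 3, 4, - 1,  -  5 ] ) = [  -  9, - 6.44, - 5, - 4 , - 3, -1, - 9/19, 2, 2, 7/2, 4]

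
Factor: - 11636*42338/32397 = - 2^3*3^(  -  1 ) * 2909^1*10799^(-1)*21169^1 = -  492644968/32397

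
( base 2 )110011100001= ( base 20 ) 84H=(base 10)3297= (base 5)101142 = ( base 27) 4E3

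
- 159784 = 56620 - 216404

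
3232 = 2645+587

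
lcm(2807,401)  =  2807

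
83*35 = 2905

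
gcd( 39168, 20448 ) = 288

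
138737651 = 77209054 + 61528597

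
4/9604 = 1/2401 = 0.00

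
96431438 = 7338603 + 89092835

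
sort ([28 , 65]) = [28, 65]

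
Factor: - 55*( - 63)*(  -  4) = -2^2 * 3^2*5^1*7^1*11^1  =  - 13860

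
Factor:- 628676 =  - 2^2 * 73^1 * 2153^1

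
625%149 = 29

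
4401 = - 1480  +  5881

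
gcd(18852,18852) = 18852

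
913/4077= 913/4077 = 0.22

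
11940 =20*597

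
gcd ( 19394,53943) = 1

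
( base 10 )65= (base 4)1001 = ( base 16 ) 41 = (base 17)3E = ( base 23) 2J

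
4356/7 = 4356/7= 622.29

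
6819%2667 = 1485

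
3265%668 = 593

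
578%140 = 18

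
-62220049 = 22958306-85178355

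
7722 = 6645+1077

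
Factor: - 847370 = - 2^1*5^1*84737^1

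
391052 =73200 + 317852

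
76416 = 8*9552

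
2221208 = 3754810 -1533602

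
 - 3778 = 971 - 4749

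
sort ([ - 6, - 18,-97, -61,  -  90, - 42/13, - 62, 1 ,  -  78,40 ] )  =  [ - 97, - 90,-78, - 62, - 61, - 18, - 6, - 42/13,1,40 ] 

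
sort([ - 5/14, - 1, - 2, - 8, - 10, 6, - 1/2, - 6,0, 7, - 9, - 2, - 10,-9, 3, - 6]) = [ - 10, - 10, - 9, - 9, - 8,-6  ,-6, - 2, - 2,-1, - 1/2,-5/14,0,3,6, 7]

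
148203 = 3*49401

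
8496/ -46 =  - 4248/23 = - 184.70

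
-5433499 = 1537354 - 6970853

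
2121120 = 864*2455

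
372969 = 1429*261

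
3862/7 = 551 + 5/7 = 551.71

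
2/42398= 1/21199 = 0.00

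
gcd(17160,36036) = 1716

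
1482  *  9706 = 14384292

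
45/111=15/37 = 0.41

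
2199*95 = 208905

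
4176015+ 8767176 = 12943191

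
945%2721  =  945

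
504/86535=56/9615 = 0.01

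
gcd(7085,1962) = 109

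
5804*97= 562988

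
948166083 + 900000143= 1848166226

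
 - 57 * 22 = - 1254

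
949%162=139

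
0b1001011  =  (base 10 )75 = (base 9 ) 83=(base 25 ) 30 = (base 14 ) 55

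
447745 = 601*745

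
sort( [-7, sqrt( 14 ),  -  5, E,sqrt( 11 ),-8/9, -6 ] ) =[ - 7,  -  6,  -  5 ,-8/9,E,sqrt( 11 ), sqrt(14) ]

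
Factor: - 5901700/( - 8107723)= 2^2*5^2*7^1*13^(-1 )*8431^1*623671^(-1 )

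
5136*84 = 431424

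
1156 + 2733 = 3889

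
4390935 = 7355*597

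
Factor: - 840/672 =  - 5/4 = -2^( - 2)*5^1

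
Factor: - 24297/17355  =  -5^ (  -  1 )*7^1 = - 7/5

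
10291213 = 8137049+2154164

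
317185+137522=454707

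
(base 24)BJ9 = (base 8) 15221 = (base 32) 6kh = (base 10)6801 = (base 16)1a91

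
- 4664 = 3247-7911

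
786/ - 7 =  -113 + 5/7 = - 112.29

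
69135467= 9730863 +59404604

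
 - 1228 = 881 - 2109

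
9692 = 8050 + 1642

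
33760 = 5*6752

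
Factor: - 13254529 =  - 13254529^1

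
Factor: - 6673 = - 6673^1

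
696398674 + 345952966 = 1042351640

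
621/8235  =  23/305  =  0.08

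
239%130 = 109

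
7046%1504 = 1030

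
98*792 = 77616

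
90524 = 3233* 28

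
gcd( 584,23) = 1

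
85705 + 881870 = 967575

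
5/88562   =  5/88562 = 0.00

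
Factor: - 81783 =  - 3^3*13^1*233^1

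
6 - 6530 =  - 6524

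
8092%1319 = 178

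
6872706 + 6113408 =12986114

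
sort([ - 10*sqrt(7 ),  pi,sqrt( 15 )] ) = [ - 10*sqrt( 7), pi, sqrt(15 )]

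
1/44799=1/44799 = 0.00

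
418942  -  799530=-380588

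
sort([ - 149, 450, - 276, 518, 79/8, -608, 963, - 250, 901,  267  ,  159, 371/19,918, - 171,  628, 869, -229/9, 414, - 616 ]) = [ - 616, - 608, - 276, - 250, - 171,  -  149, - 229/9,79/8,371/19,159, 267, 414, 450, 518, 628, 869, 901,918,963]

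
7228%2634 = 1960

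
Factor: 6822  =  2^1*3^2*379^1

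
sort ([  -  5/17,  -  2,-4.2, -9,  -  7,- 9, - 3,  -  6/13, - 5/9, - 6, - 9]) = [  -  9, - 9,-9, - 7, - 6, - 4.2, - 3 ,- 2, - 5/9,- 6/13, -5/17]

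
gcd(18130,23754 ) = 74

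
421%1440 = 421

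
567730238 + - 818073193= - 250342955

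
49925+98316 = 148241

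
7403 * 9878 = 73126834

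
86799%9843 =8055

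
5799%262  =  35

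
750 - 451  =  299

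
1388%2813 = 1388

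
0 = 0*4205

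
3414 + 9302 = 12716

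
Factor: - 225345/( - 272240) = 2^(-4 )*3^1  *  41^( - 1)*181^1 =543/656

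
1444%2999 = 1444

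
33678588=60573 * 556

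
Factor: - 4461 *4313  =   - 19240293= -3^1*19^1*227^1*1487^1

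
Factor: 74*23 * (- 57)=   -  2^1*  3^1*19^1*23^1*37^1= - 97014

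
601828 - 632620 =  - 30792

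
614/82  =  307/41 = 7.49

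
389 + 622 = 1011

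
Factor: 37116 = 2^2*3^2*1031^1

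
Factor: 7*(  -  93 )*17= - 3^1*7^1*17^1*31^1 =- 11067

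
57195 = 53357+3838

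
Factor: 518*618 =2^2*3^1*7^1*37^1*103^1 = 320124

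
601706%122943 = 109934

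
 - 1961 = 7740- 9701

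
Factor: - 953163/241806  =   - 317721/80602 = -2^ ( - 1 )*3^1*191^(-1 )*211^( - 1 )*105907^1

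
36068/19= 36068/19  =  1898.32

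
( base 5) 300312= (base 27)cq7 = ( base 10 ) 9457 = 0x24F1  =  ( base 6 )111441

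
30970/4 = 15485/2 = 7742.50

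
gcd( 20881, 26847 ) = 2983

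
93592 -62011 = 31581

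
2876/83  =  34 + 54/83 = 34.65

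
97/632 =97/632 = 0.15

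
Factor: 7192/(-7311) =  -2^3*3^ ( - 1 )* 29^1 * 31^1 * 2437^(  -  1) 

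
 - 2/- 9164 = 1/4582 = 0.00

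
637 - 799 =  - 162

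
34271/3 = 34271/3 = 11423.67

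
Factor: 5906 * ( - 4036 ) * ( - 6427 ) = 2^3*1009^1 *2953^1*6427^1 = 153197931032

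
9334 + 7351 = 16685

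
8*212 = 1696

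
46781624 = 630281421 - 583499797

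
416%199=18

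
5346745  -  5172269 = 174476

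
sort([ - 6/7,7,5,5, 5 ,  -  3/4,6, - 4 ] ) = [  -  4, - 6/7, - 3/4,5,5,5,6, 7]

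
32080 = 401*80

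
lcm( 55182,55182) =55182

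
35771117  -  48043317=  - 12272200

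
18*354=6372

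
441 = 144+297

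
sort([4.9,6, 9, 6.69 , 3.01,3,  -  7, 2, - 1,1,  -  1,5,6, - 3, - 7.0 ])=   [ - 7, - 7.0, - 3, - 1, - 1, 1, 2, 3, 3.01, 4.9, 5,  6, 6, 6.69,9]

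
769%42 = 13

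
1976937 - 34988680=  - 33011743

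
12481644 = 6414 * 1946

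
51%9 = 6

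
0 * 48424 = 0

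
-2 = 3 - 5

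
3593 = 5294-1701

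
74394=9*8266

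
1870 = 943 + 927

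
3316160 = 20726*160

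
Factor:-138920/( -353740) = 302/769 = 2^1 * 151^1*769^( - 1 ) 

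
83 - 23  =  60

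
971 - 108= 863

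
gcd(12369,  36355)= 1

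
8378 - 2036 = 6342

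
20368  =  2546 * 8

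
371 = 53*7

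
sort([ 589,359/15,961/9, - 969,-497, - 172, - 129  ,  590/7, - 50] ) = [ -969, - 497 , - 172,  -  129, - 50,359/15,590/7,961/9,589 ]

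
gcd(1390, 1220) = 10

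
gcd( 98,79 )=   1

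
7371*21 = 154791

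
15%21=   15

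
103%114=103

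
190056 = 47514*4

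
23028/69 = 7676/23 = 333.74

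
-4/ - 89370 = 2/44685  =  0.00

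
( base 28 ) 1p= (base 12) 45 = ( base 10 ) 53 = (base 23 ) 27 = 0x35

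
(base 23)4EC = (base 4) 212102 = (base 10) 2450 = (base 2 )100110010010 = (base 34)242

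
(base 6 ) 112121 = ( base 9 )14084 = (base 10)9553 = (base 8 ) 22521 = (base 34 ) 88x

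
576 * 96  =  55296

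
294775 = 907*325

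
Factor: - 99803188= -2^2*4801^1*5197^1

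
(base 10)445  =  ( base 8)675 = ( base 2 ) 110111101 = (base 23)J8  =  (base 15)1EA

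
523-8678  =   - 8155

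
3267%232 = 19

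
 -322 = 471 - 793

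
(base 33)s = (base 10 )28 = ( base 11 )26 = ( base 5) 103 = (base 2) 11100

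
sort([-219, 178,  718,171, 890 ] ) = [ - 219,  171,178,718,890] 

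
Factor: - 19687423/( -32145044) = 2^( - 2 )*7^1*89^1 * 31601^1*8036261^( - 1 )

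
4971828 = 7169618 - 2197790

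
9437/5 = 9437/5 = 1887.40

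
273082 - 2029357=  - 1756275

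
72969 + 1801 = 74770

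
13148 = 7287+5861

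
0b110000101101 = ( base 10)3117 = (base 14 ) 11c9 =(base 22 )69F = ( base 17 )ad6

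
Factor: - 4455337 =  - 677^1* 6581^1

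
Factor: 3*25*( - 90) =  -  2^1 * 3^3*5^3 =- 6750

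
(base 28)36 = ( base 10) 90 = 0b1011010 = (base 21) 46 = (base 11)82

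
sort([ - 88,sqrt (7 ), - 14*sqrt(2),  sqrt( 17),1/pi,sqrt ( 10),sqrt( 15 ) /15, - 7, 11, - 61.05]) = [ - 88, - 61.05, - 14*sqrt(2 ), - 7,sqrt( 15) /15, 1/pi,sqrt( 7), sqrt( 10), sqrt( 17), 11]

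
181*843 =152583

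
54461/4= 54461/4 = 13615.25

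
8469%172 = 41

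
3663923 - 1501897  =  2162026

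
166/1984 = 83/992 = 0.08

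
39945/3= 13315 = 13315.00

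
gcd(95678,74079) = 1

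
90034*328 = 29531152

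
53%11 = 9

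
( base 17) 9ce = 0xB03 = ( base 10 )2819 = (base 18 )8CB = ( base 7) 11135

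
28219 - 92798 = -64579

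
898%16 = 2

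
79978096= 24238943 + 55739153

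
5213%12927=5213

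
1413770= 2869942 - 1456172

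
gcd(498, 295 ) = 1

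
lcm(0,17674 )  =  0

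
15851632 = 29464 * 538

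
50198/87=50198/87 = 576.99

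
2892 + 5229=8121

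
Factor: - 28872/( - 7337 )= 2^3*3^2*11^( - 1)*23^( - 1)*29^( - 1)*401^1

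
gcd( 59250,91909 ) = 1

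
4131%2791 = 1340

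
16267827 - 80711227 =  - 64443400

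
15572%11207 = 4365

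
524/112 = 131/28 = 4.68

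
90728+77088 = 167816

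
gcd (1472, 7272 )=8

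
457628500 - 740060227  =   -282431727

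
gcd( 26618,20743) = 1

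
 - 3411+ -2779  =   - 6190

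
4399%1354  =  337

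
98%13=7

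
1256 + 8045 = 9301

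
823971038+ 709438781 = 1533409819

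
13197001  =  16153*817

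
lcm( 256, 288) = 2304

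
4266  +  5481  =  9747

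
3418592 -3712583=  - 293991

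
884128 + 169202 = 1053330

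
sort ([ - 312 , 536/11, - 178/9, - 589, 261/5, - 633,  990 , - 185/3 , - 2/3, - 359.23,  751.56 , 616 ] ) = [ - 633, -589, - 359.23, - 312, - 185/3,  -  178/9 , - 2/3, 536/11 , 261/5, 616,751.56, 990 ]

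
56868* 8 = 454944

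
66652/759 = 87 + 619/759 = 87.82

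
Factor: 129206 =2^1*7^1*11^1*839^1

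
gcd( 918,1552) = 2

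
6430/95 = 1286/19 = 67.68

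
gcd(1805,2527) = 361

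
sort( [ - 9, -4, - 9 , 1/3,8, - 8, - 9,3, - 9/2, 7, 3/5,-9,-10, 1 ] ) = [-10 , - 9,  -  9, -9,  -  9, - 8 , - 9/2, - 4 , 1/3,3/5, 1 , 3, 7, 8]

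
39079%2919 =1132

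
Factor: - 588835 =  - 5^1*13^1*9059^1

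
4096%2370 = 1726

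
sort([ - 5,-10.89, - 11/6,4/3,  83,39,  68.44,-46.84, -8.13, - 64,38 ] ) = [-64, - 46.84, - 10.89 ,  -  8.13,-5,- 11/6, 4/3,38,39, 68.44, 83]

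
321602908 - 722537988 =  - 400935080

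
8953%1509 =1408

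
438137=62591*7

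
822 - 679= 143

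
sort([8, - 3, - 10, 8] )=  [ - 10, - 3, 8, 8]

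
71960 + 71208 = 143168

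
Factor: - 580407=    - 3^1*193469^1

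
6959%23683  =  6959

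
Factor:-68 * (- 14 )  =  952 = 2^3*7^1 *17^1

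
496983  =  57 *8719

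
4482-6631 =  - 2149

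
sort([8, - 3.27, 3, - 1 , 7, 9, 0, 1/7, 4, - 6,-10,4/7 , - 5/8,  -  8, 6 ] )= [  -  10, - 8, - 6,  -  3.27 , - 1, - 5/8,  0  ,  1/7,4/7, 3 , 4,6, 7, 8 , 9 ] 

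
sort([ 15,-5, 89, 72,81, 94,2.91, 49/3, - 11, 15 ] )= [ - 11, - 5, 2.91, 15, 15 , 49/3, 72, 81, 89, 94]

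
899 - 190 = 709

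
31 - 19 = 12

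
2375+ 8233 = 10608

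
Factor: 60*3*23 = 2^2*3^2*5^1*23^1  =  4140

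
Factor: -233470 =- 2^1*5^1*37^1*631^1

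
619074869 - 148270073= 470804796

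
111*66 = 7326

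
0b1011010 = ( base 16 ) 5A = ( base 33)2O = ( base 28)36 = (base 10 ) 90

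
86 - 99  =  -13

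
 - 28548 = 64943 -93491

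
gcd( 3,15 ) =3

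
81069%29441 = 22187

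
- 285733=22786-308519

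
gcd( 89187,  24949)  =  1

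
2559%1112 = 335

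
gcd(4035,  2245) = 5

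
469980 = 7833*60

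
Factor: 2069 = 2069^1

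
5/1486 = 5/1486   =  0.00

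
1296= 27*48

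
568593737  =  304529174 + 264064563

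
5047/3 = 1682 + 1/3 = 1682.33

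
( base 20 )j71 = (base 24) DAD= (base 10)7741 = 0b1111000111101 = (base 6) 55501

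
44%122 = 44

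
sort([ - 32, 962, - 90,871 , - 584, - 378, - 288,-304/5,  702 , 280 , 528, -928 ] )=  [ - 928,  -  584,-378, - 288, - 90, - 304/5, - 32, 280,528 , 702,871,962]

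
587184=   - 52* ( - 11292) 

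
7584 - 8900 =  - 1316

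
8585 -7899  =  686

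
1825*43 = 78475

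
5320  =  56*95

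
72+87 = 159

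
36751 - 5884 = 30867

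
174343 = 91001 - -83342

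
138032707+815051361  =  953084068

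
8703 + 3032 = 11735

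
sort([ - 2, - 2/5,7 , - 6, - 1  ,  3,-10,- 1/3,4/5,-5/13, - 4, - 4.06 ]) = [ - 10, - 6, - 4.06, - 4, - 2, - 1, - 2/5, - 5/13 , - 1/3, 4/5,3,7] 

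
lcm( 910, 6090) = 79170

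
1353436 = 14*96674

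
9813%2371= 329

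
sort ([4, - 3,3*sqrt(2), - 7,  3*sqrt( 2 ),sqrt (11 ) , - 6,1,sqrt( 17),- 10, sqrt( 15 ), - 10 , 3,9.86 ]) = [  -  10, - 10, - 7, - 6, - 3,1,3,sqrt( 11 ), sqrt( 15), 4, sqrt( 17 ), 3*sqrt( 2), 3*sqrt(2),9.86]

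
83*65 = 5395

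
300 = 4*75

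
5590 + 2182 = 7772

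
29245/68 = 430  +  5/68 = 430.07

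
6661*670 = 4462870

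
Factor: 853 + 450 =1303^1= 1303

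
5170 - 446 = 4724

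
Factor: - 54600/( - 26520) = 35/17 = 5^1 *7^1*17^( - 1)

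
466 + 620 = 1086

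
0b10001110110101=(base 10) 9141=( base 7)35436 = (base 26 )ddf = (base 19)1662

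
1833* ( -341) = -625053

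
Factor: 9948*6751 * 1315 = 88314016620 = 2^2*3^1*5^1*43^1*157^1*263^1* 829^1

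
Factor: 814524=2^2*3^1*103^1*659^1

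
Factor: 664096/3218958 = 2^4*3^(-2)*20753^1 *178831^( - 1)  =  332048/1609479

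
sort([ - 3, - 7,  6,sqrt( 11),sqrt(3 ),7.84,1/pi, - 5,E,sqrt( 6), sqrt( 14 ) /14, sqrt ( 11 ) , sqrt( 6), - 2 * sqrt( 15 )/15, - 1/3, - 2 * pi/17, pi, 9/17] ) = [ - 7, - 5, - 3, - 2 * sqrt( 15)/15, -2*pi/17, - 1/3,sqrt(14) /14,1/pi, 9/17,sqrt( 3 ),sqrt( 6 ), sqrt(6 ), E,pi,sqrt ( 11) , sqrt( 11 ),6,  7.84]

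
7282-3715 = 3567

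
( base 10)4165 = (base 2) 1000001000101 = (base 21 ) 997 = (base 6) 31141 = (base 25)6GF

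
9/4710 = 3/1570 = 0.00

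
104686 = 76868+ 27818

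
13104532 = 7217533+5886999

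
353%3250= 353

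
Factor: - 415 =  - 5^1*83^1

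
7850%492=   470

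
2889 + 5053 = 7942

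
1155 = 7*165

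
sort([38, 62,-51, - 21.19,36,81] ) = [-51, - 21.19,36,38, 62,81]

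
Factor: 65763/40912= 2^( - 4)*3^2*2557^(-1)* 7307^1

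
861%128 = 93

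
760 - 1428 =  - 668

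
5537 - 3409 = 2128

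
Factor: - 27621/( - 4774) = 81/14 = 2^( - 1)*3^4*7^(- 1) 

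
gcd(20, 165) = 5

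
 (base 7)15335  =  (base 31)4EB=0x10C1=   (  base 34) 3o5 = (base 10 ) 4289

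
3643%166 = 157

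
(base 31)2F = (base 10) 77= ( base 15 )52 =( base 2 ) 1001101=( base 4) 1031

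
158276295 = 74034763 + 84241532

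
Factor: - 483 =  - 3^1*7^1*23^1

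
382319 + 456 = 382775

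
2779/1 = 2779 = 2779.00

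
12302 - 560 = 11742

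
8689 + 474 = 9163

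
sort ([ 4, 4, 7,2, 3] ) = [2, 3  ,  4, 4, 7]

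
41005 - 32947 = 8058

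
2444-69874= - 67430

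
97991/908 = 107 + 835/908 = 107.92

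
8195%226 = 59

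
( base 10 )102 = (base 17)60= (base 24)46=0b1100110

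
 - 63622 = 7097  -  70719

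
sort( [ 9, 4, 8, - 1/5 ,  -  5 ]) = [- 5, - 1/5, 4,8, 9]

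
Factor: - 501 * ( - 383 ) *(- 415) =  - 3^1 * 5^1*83^1*167^1*383^1 = -79631445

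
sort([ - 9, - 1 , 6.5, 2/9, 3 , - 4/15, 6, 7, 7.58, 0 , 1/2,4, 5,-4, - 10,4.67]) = [ - 10, -9,-4,-1,-4/15,  0 , 2/9, 1/2,3, 4 , 4.67,5 , 6,6.5, 7, 7.58]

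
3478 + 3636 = 7114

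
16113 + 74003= 90116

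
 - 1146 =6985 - 8131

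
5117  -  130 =4987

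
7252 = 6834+418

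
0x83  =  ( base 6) 335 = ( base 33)3W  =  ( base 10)131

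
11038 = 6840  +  4198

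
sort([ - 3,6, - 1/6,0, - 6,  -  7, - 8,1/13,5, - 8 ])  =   [ - 8, - 8, - 7,  -  6 , - 3, - 1/6,0  ,  1/13,5, 6 ] 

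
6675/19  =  351 + 6/19 = 351.32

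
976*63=61488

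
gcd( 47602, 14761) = 1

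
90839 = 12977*7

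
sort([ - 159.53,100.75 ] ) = [- 159.53, 100.75 ] 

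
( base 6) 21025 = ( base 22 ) 5i9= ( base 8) 5411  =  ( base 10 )2825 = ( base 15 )C85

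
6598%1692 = 1522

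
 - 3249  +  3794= 545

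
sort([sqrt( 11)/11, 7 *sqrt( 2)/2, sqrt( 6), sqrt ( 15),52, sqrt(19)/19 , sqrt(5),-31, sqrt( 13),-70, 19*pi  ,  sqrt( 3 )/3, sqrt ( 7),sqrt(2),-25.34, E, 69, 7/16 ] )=[-70, - 31, - 25.34, sqrt( 19 )/19, sqrt( 11)/11,7/16, sqrt( 3)/3  ,  sqrt( 2), sqrt( 5),sqrt(6 ), sqrt( 7), E , sqrt(13 ),  sqrt( 15),7 *sqrt( 2)/2,52, 19*pi, 69 ] 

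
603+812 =1415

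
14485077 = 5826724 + 8658353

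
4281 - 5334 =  - 1053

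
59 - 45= 14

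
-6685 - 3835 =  - 10520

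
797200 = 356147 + 441053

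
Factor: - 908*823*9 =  - 2^2*3^2*227^1*823^1=-6725556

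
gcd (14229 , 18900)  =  27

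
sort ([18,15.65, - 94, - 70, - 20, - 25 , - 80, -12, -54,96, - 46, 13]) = [-94,- 80, - 70,-54, - 46,  -  25,-20, - 12,13, 15.65,18,96 ]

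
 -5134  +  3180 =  - 1954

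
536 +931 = 1467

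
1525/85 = 17+16/17= 17.94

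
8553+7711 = 16264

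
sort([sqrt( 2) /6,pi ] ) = [sqrt( 2)/6, pi] 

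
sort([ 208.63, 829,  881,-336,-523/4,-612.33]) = [  -  612.33,  -  336, - 523/4,208.63,  829, 881] 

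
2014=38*53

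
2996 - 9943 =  - 6947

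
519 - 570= - 51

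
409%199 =11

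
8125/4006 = 8125/4006 = 2.03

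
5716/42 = 2858/21 = 136.10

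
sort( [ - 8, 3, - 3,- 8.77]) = [ - 8.77, - 8, - 3, 3]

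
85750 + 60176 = 145926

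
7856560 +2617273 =10473833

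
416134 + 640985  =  1057119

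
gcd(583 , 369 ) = 1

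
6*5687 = 34122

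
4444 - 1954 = 2490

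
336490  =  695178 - 358688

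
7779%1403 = 764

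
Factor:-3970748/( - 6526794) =2^1 *3^ ( - 1 ) *47^1 * 21121^1 *1087799^( - 1 )  =  1985374/3263397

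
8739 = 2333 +6406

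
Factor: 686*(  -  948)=-2^3 * 3^1*7^3 * 79^1 = - 650328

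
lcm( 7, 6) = 42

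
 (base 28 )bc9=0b10001100001001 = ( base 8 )21411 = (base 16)2309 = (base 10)8969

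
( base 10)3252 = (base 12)1a70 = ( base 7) 12324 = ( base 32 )35k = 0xCB4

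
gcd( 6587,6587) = 6587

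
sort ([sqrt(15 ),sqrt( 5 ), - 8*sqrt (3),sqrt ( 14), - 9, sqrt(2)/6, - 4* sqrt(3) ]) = [-8*sqrt(3), - 9 ,  -  4 * sqrt(3) , sqrt( 2 )/6,sqrt( 5 ),sqrt(14) , sqrt(15)]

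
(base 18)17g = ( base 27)H7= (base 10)466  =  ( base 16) 1d2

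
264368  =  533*496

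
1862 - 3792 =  - 1930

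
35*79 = 2765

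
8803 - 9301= - 498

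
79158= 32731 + 46427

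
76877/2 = 76877/2  =  38438.50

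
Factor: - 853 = -853^1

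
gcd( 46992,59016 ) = 24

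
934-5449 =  -4515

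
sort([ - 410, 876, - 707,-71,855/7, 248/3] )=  [- 707, - 410 , - 71,248/3, 855/7, 876] 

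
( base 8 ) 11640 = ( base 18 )f92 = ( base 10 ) 5024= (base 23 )9BA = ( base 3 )20220002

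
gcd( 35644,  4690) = 938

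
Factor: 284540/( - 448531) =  - 2^2* 5^1 * 41^1 * 347^1 * 448531^( - 1)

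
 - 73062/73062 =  - 1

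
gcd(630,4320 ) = 90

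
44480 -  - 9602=54082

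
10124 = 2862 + 7262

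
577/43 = 13+18/43 = 13.42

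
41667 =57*731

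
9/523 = 9/523 = 0.02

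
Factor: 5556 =2^2*3^1* 463^1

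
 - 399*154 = -61446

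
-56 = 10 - 66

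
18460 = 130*142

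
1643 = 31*53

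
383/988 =383/988 = 0.39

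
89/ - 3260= - 1 + 3171/3260 = - 0.03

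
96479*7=675353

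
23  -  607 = -584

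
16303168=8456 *1928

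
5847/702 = 1949/234  =  8.33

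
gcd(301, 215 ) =43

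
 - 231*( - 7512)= 1735272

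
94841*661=62689901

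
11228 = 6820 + 4408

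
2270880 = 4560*498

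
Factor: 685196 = 2^2*171299^1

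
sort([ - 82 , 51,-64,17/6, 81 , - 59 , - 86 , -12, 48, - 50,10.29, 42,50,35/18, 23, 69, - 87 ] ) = [-87, - 86, -82, - 64, - 59 , - 50, - 12, 35/18,17/6, 10.29,23, 42,48 , 50,51,69,81] 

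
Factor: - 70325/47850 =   -  97/66 = - 2^(-1)*3^( - 1)*11^( - 1 )*97^1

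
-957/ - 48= 19 + 15/16 = 19.94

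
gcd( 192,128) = 64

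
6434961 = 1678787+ 4756174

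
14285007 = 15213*939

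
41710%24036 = 17674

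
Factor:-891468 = -2^2*3^2*24763^1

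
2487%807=66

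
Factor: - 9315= - 3^4*5^1*23^1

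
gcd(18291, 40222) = 91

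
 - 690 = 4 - 694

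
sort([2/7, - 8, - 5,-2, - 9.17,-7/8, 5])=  [ - 9.17, - 8 ,  -  5,- 2, - 7/8, 2/7, 5] 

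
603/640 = 603/640 = 0.94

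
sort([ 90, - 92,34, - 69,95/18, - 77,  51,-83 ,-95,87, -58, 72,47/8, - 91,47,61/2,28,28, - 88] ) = [ - 95, - 92, - 91, - 88, -83, - 77, - 69, - 58,95/18,47/8 , 28,28,61/2,34,47,51,72,  87,90] 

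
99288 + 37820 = 137108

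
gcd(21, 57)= 3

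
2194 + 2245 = 4439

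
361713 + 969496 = 1331209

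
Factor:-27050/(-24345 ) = 2^1*3^(-2 ) * 5^1 = 10/9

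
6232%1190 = 282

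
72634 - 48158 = 24476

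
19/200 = 19/200 = 0.10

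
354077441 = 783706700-429629259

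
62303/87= 716 + 11/87= 716.13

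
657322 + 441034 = 1098356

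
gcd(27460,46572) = 4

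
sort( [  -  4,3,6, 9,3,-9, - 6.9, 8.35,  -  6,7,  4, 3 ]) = [-9, - 6.9 , - 6, - 4, 3 , 3,3,4,6,7 , 8.35,9]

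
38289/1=38289 = 38289.00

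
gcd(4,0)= 4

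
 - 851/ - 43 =851/43=19.79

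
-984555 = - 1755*561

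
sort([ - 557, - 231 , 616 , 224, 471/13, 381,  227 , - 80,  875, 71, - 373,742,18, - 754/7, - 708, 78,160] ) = [-708, - 557, - 373, - 231,-754/7 , - 80,18,471/13, 71, 78,160,224 , 227,381, 616,742,875] 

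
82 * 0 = 0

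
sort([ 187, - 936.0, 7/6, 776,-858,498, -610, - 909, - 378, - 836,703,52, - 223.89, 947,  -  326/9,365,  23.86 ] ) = [ - 936.0,  -  909, - 858, - 836, - 610, - 378 ,  -  223.89, - 326/9,  7/6,23.86 , 52,187,365,498  ,  703 , 776, 947] 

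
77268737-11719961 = 65548776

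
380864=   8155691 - 7774827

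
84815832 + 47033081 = 131848913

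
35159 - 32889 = 2270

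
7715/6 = 1285 + 5/6=1285.83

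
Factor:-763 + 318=-445 = -5^1 * 89^1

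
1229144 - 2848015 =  - 1618871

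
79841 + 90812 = 170653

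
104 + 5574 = 5678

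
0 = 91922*0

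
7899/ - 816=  - 2633/272 = -  9.68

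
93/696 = 31/232  =  0.13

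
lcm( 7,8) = 56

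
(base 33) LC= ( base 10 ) 705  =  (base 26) 113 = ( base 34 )kp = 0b1011000001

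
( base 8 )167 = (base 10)119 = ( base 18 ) 6b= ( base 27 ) 4B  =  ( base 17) 70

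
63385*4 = 253540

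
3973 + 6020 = 9993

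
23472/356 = 65+83/89 = 65.93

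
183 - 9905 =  - 9722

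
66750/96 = 11125/16 = 695.31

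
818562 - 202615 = 615947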